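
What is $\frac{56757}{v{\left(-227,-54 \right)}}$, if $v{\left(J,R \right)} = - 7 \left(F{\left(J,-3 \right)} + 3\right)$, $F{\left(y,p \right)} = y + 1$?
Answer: $\frac{56757}{1561} \approx 36.359$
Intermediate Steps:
$F{\left(y,p \right)} = 1 + y$
$v{\left(J,R \right)} = -28 - 7 J$ ($v{\left(J,R \right)} = - 7 \left(\left(1 + J\right) + 3\right) = - 7 \left(4 + J\right) = -28 - 7 J$)
$\frac{56757}{v{\left(-227,-54 \right)}} = \frac{56757}{-28 - -1589} = \frac{56757}{-28 + 1589} = \frac{56757}{1561}$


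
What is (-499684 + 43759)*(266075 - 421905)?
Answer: 71046792750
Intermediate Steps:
(-499684 + 43759)*(266075 - 421905) = -455925*(-155830) = 71046792750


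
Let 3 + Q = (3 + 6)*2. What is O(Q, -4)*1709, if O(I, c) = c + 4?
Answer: 0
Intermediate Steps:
Q = 15 (Q = -3 + (3 + 6)*2 = -3 + 9*2 = -3 + 18 = 15)
O(I, c) = 4 + c
O(Q, -4)*1709 = (4 - 4)*1709 = 0*1709 = 0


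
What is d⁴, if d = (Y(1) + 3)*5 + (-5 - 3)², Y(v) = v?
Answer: 49787136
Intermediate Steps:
d = 84 (d = (1 + 3)*5 + (-5 - 3)² = 4*5 + (-8)² = 20 + 64 = 84)
d⁴ = 84⁴ = 49787136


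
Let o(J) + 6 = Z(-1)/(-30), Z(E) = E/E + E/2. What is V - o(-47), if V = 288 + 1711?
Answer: 120301/60 ≈ 2005.0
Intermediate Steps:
V = 1999
Z(E) = 1 + E/2 (Z(E) = 1 + E*(1/2) = 1 + E/2)
o(J) = -361/60 (o(J) = -6 + (1 + (1/2)*(-1))/(-30) = -6 + (1 - 1/2)*(-1/30) = -6 + (1/2)*(-1/30) = -6 - 1/60 = -361/60)
V - o(-47) = 1999 - 1*(-361/60) = 1999 + 361/60 = 120301/60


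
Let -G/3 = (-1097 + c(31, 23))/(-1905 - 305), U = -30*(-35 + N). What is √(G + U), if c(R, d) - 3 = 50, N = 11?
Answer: 3*√97489730/1105 ≈ 26.806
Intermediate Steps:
c(R, d) = 53 (c(R, d) = 3 + 50 = 53)
U = 720 (U = -30*(-35 + 11) = -30*(-24) = 720)
G = -1566/1105 (G = -3*(-1097 + 53)/(-1905 - 305) = -(-3132)/(-2210) = -(-3132)*(-1)/2210 = -3*522/1105 = -1566/1105 ≈ -1.4172)
√(G + U) = √(-1566/1105 + 720) = √(794034/1105) = 3*√97489730/1105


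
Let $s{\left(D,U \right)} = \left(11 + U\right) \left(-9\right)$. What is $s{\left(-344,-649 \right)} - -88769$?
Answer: $94511$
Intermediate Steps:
$s{\left(D,U \right)} = -99 - 9 U$
$s{\left(-344,-649 \right)} - -88769 = \left(-99 - -5841\right) - -88769 = \left(-99 + 5841\right) + 88769 = 5742 + 88769 = 94511$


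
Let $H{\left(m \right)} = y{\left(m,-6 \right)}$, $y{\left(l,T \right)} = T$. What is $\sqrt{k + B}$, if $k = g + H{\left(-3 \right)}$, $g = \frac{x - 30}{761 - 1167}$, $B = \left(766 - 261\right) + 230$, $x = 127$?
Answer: $\frac{\sqrt{120126062}}{406} \approx 26.996$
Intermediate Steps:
$B = 735$ ($B = 505 + 230 = 735$)
$H{\left(m \right)} = -6$
$g = - \frac{97}{406}$ ($g = \frac{127 - 30}{761 - 1167} = \frac{97}{-406} = 97 \left(- \frac{1}{406}\right) = - \frac{97}{406} \approx -0.23892$)
$k = - \frac{2533}{406}$ ($k = - \frac{97}{406} - 6 = - \frac{2533}{406} \approx -6.2389$)
$\sqrt{k + B} = \sqrt{- \frac{2533}{406} + 735} = \sqrt{\frac{295877}{406}} = \frac{\sqrt{120126062}}{406}$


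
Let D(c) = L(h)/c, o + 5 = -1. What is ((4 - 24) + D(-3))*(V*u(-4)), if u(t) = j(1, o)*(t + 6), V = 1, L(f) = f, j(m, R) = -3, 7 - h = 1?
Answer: 132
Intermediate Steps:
h = 6 (h = 7 - 1*1 = 7 - 1 = 6)
o = -6 (o = -5 - 1 = -6)
D(c) = 6/c
u(t) = -18 - 3*t (u(t) = -3*(t + 6) = -3*(6 + t) = -18 - 3*t)
((4 - 24) + D(-3))*(V*u(-4)) = ((4 - 24) + 6/(-3))*(1*(-18 - 3*(-4))) = (-20 + 6*(-⅓))*(1*(-18 + 12)) = (-20 - 2)*(1*(-6)) = -22*(-6) = 132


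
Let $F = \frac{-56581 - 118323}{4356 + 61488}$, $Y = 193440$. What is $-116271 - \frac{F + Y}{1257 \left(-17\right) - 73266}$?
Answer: $- \frac{181122237293071}{1557786735} \approx -1.1627 \cdot 10^{5}$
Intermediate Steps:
$F = - \frac{43726}{16461}$ ($F = - \frac{174904}{65844} = \left(-174904\right) \frac{1}{65844} = - \frac{43726}{16461} \approx -2.6563$)
$-116271 - \frac{F + Y}{1257 \left(-17\right) - 73266} = -116271 - \frac{- \frac{43726}{16461} + 193440}{1257 \left(-17\right) - 73266} = -116271 - \frac{3184172114}{16461 \left(-21369 - 73266\right)} = -116271 - \frac{3184172114}{16461 \left(-94635\right)} = -116271 - \frac{3184172114}{16461} \left(- \frac{1}{94635}\right) = -116271 - - \frac{3184172114}{1557786735} = -116271 + \frac{3184172114}{1557786735} = - \frac{181122237293071}{1557786735}$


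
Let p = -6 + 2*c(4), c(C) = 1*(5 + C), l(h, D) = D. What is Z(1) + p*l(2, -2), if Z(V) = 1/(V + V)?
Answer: -47/2 ≈ -23.500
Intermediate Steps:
c(C) = 5 + C
Z(V) = 1/(2*V)
p = 12 (p = -6 + 2*(5 + 4) = -6 + 2*9 = -6 + 18 = 12)
Z(1) + p*l(2, -2) = (½)/1 + 12*(-2) = (½)*1 - 24 = ½ - 24 = -47/2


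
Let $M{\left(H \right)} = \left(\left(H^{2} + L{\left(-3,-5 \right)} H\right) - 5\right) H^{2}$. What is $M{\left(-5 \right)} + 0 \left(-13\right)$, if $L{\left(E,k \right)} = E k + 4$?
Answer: $-1875$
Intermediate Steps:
$L{\left(E,k \right)} = 4 + E k$
$M{\left(H \right)} = H^{2} \left(-5 + H^{2} + 19 H\right)$ ($M{\left(H \right)} = \left(\left(H^{2} + \left(4 - -15\right) H\right) - 5\right) H^{2} = \left(\left(H^{2} + \left(4 + 15\right) H\right) - 5\right) H^{2} = \left(\left(H^{2} + 19 H\right) - 5\right) H^{2} = \left(-5 + H^{2} + 19 H\right) H^{2} = H^{2} \left(-5 + H^{2} + 19 H\right)$)
$M{\left(-5 \right)} + 0 \left(-13\right) = \left(-5\right)^{2} \left(-5 + \left(-5\right)^{2} + 19 \left(-5\right)\right) + 0 \left(-13\right) = 25 \left(-5 + 25 - 95\right) + 0 = 25 \left(-75\right) + 0 = -1875 + 0 = -1875$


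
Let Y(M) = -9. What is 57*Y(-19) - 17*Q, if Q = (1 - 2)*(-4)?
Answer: -581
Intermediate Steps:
Q = 4 (Q = -1*(-4) = 4)
57*Y(-19) - 17*Q = 57*(-9) - 17*4 = -513 - 68 = -581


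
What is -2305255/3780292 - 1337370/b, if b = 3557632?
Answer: -1657112258525/1681110973568 ≈ -0.98572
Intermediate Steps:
-2305255/3780292 - 1337370/b = -2305255/3780292 - 1337370/3557632 = -2305255*1/3780292 - 1337370*1/3557632 = -2305255/3780292 - 668685/1778816 = -1657112258525/1681110973568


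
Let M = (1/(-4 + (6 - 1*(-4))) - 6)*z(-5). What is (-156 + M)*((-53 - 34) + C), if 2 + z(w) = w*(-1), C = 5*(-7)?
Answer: 21167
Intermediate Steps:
C = -35
z(w) = -2 - w (z(w) = -2 + w*(-1) = -2 - w)
M = -35/2 (M = (1/(-4 + (6 - 1*(-4))) - 6)*(-2 - 1*(-5)) = (1/(-4 + (6 + 4)) - 6)*(-2 + 5) = (1/(-4 + 10) - 6)*3 = (1/6 - 6)*3 = (⅙ - 6)*3 = -35/6*3 = -35/2 ≈ -17.500)
(-156 + M)*((-53 - 34) + C) = (-156 - 35/2)*((-53 - 34) - 35) = -347*(-87 - 35)/2 = -347/2*(-122) = 21167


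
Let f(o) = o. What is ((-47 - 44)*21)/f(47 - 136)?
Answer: 1911/89 ≈ 21.472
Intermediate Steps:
((-47 - 44)*21)/f(47 - 136) = ((-47 - 44)*21)/(47 - 136) = -91*21/(-89) = -1911*(-1/89) = 1911/89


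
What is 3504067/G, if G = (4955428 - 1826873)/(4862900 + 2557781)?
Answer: 26002563409627/3128555 ≈ 8.3114e+6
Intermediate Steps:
G = 3128555/7420681 ≈ 0.42160
3504067/G = 3504067/(3128555/7420681) = 3504067*(7420681/3128555) = 26002563409627/3128555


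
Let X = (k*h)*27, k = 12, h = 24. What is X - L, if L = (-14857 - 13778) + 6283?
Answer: 30128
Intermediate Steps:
L = -22352 (L = -28635 + 6283 = -22352)
X = 7776 (X = (12*24)*27 = 288*27 = 7776)
X - L = 7776 - 1*(-22352) = 7776 + 22352 = 30128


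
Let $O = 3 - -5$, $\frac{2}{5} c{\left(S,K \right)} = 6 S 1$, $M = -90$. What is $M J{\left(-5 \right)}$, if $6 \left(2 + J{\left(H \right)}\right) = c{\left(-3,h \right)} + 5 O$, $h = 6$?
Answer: $255$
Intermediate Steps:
$c{\left(S,K \right)} = 15 S$ ($c{\left(S,K \right)} = \frac{5 \cdot 6 S 1}{2} = \frac{5 \cdot 6 S}{2} = 15 S$)
$O = 8$ ($O = 3 + 5 = 8$)
$J{\left(H \right)} = - \frac{17}{6}$ ($J{\left(H \right)} = -2 + \frac{15 \left(-3\right) + 5 \cdot 8}{6} = -2 + \frac{-45 + 40}{6} = -2 + \frac{1}{6} \left(-5\right) = -2 - \frac{5}{6} = - \frac{17}{6}$)
$M J{\left(-5 \right)} = \left(-90\right) \left(- \frac{17}{6}\right) = 255$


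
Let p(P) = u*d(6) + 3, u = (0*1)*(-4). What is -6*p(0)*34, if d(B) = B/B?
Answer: -612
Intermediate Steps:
d(B) = 1
u = 0 (u = 0*(-4) = 0)
p(P) = 3 (p(P) = 0*1 + 3 = 0 + 3 = 3)
-6*p(0)*34 = -6*3*34 = -18*34 = -612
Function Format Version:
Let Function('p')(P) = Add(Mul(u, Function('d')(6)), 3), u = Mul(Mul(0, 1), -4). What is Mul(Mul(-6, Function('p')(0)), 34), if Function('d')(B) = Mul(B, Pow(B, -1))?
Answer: -612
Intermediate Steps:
Function('d')(B) = 1
u = 0 (u = Mul(0, -4) = 0)
Function('p')(P) = 3 (Function('p')(P) = Add(Mul(0, 1), 3) = Add(0, 3) = 3)
Mul(Mul(-6, Function('p')(0)), 34) = Mul(Mul(-6, 3), 34) = Mul(-18, 34) = -612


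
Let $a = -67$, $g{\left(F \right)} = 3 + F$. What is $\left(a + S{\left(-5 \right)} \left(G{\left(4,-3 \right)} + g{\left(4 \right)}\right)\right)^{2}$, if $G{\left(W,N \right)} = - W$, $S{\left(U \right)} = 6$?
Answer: $2401$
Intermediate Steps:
$\left(a + S{\left(-5 \right)} \left(G{\left(4,-3 \right)} + g{\left(4 \right)}\right)\right)^{2} = \left(-67 + 6 \left(\left(-1\right) 4 + \left(3 + 4\right)\right)\right)^{2} = \left(-67 + 6 \left(-4 + 7\right)\right)^{2} = \left(-67 + 6 \cdot 3\right)^{2} = \left(-67 + 18\right)^{2} = \left(-49\right)^{2} = 2401$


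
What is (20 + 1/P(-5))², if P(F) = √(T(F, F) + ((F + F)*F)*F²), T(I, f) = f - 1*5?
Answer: (12400 + √310)²/384400 ≈ 401.14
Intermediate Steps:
T(I, f) = -5 + f (T(I, f) = f - 5 = -5 + f)
P(F) = √(-5 + F + 2*F⁴) (P(F) = √((-5 + F) + ((F + F)*F)*F²) = √((-5 + F) + ((2*F)*F)*F²) = √((-5 + F) + (2*F²)*F²) = √((-5 + F) + 2*F⁴) = √(-5 + F + 2*F⁴))
(20 + 1/P(-5))² = (20 + 1/(√(-5 - 5 + 2*(-5)⁴)))² = (20 + 1/(√(-5 - 5 + 2*625)))² = (20 + 1/(√(-5 - 5 + 1250)))² = (20 + 1/(√1240))² = (20 + 1/(2*√310))² = (20 + √310/620)²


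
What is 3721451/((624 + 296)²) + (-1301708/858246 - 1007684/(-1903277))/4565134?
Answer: 991109341818107018829101/225416104679534304446400 ≈ 4.3968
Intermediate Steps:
3721451/((624 + 296)²) + (-1301708/858246 - 1007684/(-1903277))/4565134 = 3721451/(920²) + (-1301708*1/858246 - 1007684*(-1/1903277))*(1/4565134) = 3721451/846400 + (-650854/429123 + 1007684/1903277)*(1/4565134) = 3721451*(1/846400) - 806335067426/816739936071*1/4565134 = 3721451/846400 - 57595361959/266323375093967751 = 991109341818107018829101/225416104679534304446400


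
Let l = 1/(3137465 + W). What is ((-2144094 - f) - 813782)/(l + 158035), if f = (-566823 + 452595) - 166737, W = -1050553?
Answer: -5586477688832/329805137921 ≈ -16.939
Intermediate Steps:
l = 1/2086912 (l = 1/(3137465 - 1050553) = 1/2086912 ≈ 4.7918e-7)
f = -280965 (f = -114228 - 166737 = -280965)
((-2144094 - f) - 813782)/(l + 158035) = ((-2144094 - 1*(-280965)) - 813782)/(1/2086912 + 158035) = ((-2144094 + 280965) - 813782)/(329805137921/2086912) = (-1863129 - 813782)*(2086912/329805137921) = -2676911*2086912/329805137921 = -5586477688832/329805137921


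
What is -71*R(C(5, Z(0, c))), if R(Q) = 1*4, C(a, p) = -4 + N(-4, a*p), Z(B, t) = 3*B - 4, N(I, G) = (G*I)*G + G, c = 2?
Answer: -284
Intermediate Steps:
N(I, G) = G + I*G**2 (N(I, G) = I*G**2 + G = G + I*G**2)
Z(B, t) = -4 + 3*B
C(a, p) = -4 + a*p*(1 - 4*a*p) (C(a, p) = -4 + (a*p)*(1 + (a*p)*(-4)) = -4 + (a*p)*(1 - 4*a*p) = -4 + a*p*(1 - 4*a*p))
R(Q) = 4
-71*R(C(5, Z(0, c))) = -71*4 = -284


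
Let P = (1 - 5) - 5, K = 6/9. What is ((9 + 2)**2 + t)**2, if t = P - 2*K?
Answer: 110224/9 ≈ 12247.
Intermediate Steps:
K = 2/3 (K = 6*(1/9) = 2/3 ≈ 0.66667)
P = -9 (P = -4 - 5 = -9)
t = -31/3 (t = -9 - 2*2/3 = -9 - 4/3 = -31/3 ≈ -10.333)
((9 + 2)**2 + t)**2 = ((9 + 2)**2 - 31/3)**2 = (11**2 - 31/3)**2 = (121 - 31/3)**2 = (332/3)**2 = 110224/9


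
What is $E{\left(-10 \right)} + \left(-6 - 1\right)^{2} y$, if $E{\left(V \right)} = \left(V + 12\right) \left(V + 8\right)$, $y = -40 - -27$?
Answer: $-641$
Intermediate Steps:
$y = -13$ ($y = -40 + 27 = -13$)
$E{\left(V \right)} = \left(8 + V\right) \left(12 + V\right)$ ($E{\left(V \right)} = \left(12 + V\right) \left(8 + V\right) = \left(8 + V\right) \left(12 + V\right)$)
$E{\left(-10 \right)} + \left(-6 - 1\right)^{2} y = \left(96 + \left(-10\right)^{2} + 20 \left(-10\right)\right) + \left(-6 - 1\right)^{2} \left(-13\right) = \left(96 + 100 - 200\right) + \left(-7\right)^{2} \left(-13\right) = -4 + 49 \left(-13\right) = -4 - 637 = -641$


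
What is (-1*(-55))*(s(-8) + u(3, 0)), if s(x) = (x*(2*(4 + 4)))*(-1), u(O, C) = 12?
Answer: 7700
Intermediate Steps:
s(x) = -16*x (s(x) = (x*(2*8))*(-1) = (x*16)*(-1) = (16*x)*(-1) = -16*x)
(-1*(-55))*(s(-8) + u(3, 0)) = (-1*(-55))*(-16*(-8) + 12) = 55*(128 + 12) = 55*140 = 7700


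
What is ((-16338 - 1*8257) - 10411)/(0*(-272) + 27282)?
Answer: -17503/13641 ≈ -1.2831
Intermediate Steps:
((-16338 - 1*8257) - 10411)/(0*(-272) + 27282) = ((-16338 - 8257) - 10411)/(0 + 27282) = (-24595 - 10411)/27282 = -35006*1/27282 = -17503/13641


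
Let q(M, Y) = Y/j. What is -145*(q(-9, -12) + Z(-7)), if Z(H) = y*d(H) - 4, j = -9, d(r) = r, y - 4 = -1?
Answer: 10295/3 ≈ 3431.7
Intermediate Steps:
y = 3 (y = 4 - 1 = 3)
q(M, Y) = -Y/9 (q(M, Y) = Y/(-9) = Y*(-⅑) = -Y/9)
Z(H) = -4 + 3*H (Z(H) = 3*H - 4 = -4 + 3*H)
-145*(q(-9, -12) + Z(-7)) = -145*(-⅑*(-12) + (-4 + 3*(-7))) = -145*(4/3 + (-4 - 21)) = -145*(4/3 - 25) = -145*(-71/3) = 10295/3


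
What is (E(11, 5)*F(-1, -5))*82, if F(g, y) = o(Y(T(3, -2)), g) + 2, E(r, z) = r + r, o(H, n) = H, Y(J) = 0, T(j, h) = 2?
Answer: 3608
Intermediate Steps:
E(r, z) = 2*r
F(g, y) = 2 (F(g, y) = 0 + 2 = 2)
(E(11, 5)*F(-1, -5))*82 = ((2*11)*2)*82 = (22*2)*82 = 44*82 = 3608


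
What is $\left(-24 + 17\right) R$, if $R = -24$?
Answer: $168$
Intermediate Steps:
$\left(-24 + 17\right) R = \left(-24 + 17\right) \left(-24\right) = \left(-7\right) \left(-24\right) = 168$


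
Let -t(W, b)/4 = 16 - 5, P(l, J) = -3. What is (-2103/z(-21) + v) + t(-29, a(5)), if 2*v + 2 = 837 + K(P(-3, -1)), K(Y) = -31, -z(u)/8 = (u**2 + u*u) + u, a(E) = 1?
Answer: 822669/2296 ≈ 358.31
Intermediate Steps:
z(u) = -16*u**2 - 8*u (z(u) = -8*((u**2 + u*u) + u) = -8*((u**2 + u**2) + u) = -8*(2*u**2 + u) = -8*(u + 2*u**2) = -16*u**2 - 8*u)
v = 402 (v = -1 + (837 - 31)/2 = -1 + (1/2)*806 = -1 + 403 = 402)
t(W, b) = -44 (t(W, b) = -4*(16 - 5) = -4*11 = -44)
(-2103/z(-21) + v) + t(-29, a(5)) = (-2103*1/(168*(1 + 2*(-21))) + 402) - 44 = (-2103*1/(168*(1 - 42)) + 402) - 44 = (-2103/((-8*(-21)*(-41))) + 402) - 44 = (-2103/(-6888) + 402) - 44 = (-2103*(-1/6888) + 402) - 44 = (701/2296 + 402) - 44 = 923693/2296 - 44 = 822669/2296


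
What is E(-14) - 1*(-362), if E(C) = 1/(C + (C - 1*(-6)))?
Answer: 7963/22 ≈ 361.95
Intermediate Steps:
E(C) = 1/(6 + 2*C) (E(C) = 1/(C + (C + 6)) = 1/(C + (6 + C)) = 1/(6 + 2*C))
E(-14) - 1*(-362) = 1/(2*(3 - 14)) - 1*(-362) = (1/2)/(-11) + 362 = (1/2)*(-1/11) + 362 = -1/22 + 362 = 7963/22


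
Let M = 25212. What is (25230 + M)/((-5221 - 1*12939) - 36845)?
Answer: -16814/18335 ≈ -0.91704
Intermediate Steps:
(25230 + M)/((-5221 - 1*12939) - 36845) = (25230 + 25212)/((-5221 - 1*12939) - 36845) = 50442/((-5221 - 12939) - 36845) = 50442/(-18160 - 36845) = 50442/(-55005) = 50442*(-1/55005) = -16814/18335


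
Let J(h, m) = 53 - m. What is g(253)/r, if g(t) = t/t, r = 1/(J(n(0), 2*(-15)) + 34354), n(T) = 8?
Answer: 34437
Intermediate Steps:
r = 1/34437 (r = 1/((53 - 2*(-15)) + 34354) = 1/((53 - 1*(-30)) + 34354) = 1/((53 + 30) + 34354) = 1/(83 + 34354) = 1/34437 ≈ 2.9039e-5)
g(t) = 1
g(253)/r = 1/(1/34437) = 1*34437 = 34437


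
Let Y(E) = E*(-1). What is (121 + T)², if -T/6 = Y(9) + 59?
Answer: 32041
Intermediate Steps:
Y(E) = -E
T = -300 (T = -6*(-1*9 + 59) = -6*(-9 + 59) = -6*50 = -300)
(121 + T)² = (121 - 300)² = (-179)² = 32041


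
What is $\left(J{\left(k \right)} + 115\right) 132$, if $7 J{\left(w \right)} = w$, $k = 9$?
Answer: $\frac{107448}{7} \approx 15350.0$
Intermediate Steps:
$J{\left(w \right)} = \frac{w}{7}$
$\left(J{\left(k \right)} + 115\right) 132 = \left(\frac{1}{7} \cdot 9 + 115\right) 132 = \left(\frac{9}{7} + 115\right) 132 = \frac{814}{7} \cdot 132 = \frac{107448}{7}$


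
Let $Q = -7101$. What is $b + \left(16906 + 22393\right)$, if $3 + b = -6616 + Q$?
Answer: $25579$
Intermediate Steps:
$b = -13720$ ($b = -3 - 13717 = -13720$)
$b + \left(16906 + 22393\right) = -13720 + \left(16906 + 22393\right) = -13720 + 39299 = 25579$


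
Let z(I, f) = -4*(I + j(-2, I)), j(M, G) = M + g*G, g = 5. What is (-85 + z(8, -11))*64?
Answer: -17216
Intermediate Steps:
j(M, G) = M + 5*G
z(I, f) = 8 - 24*I (z(I, f) = -4*(I + (-2 + 5*I)) = -4*(-2 + 6*I) = 8 - 24*I)
(-85 + z(8, -11))*64 = (-85 + (8 - 24*8))*64 = (-85 + (8 - 192))*64 = (-85 - 184)*64 = -269*64 = -17216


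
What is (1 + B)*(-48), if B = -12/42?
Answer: -240/7 ≈ -34.286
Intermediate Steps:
B = -2/7 (B = -12*1/42 = -2/7 ≈ -0.28571)
(1 + B)*(-48) = (1 - 2/7)*(-48) = (5/7)*(-48) = -240/7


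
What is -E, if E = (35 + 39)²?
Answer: -5476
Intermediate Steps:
E = 5476 (E = 74² = 5476)
-E = -1*5476 = -5476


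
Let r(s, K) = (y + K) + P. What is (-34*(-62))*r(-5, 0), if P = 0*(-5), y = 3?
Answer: 6324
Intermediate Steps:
P = 0
r(s, K) = 3 + K (r(s, K) = (3 + K) + 0 = 3 + K)
(-34*(-62))*r(-5, 0) = (-34*(-62))*(3 + 0) = 2108*3 = 6324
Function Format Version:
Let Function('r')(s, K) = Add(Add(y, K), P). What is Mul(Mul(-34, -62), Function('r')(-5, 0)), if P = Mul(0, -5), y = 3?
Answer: 6324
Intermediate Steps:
P = 0
Function('r')(s, K) = Add(3, K) (Function('r')(s, K) = Add(Add(3, K), 0) = Add(3, K))
Mul(Mul(-34, -62), Function('r')(-5, 0)) = Mul(Mul(-34, -62), Add(3, 0)) = Mul(2108, 3) = 6324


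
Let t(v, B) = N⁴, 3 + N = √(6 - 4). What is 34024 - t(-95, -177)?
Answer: 33831 + 132*√2 ≈ 34018.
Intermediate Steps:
N = -3 + √2 (N = -3 + √(6 - 4) = -3 + √2 ≈ -1.5858)
t(v, B) = (-3 + √2)⁴
34024 - t(-95, -177) = 34024 - (3 - √2)⁴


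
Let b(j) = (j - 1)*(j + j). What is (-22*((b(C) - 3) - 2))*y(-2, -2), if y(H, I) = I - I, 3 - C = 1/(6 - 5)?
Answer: 0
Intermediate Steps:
C = 2 (C = 3 - 1/(6 - 5) = 3 - 1/1 = 3 - 1*1 = 3 - 1 = 2)
b(j) = 2*j*(-1 + j) (b(j) = (-1 + j)*(2*j) = 2*j*(-1 + j))
y(H, I) = 0
(-22*((b(C) - 3) - 2))*y(-2, -2) = -22*((2*2*(-1 + 2) - 3) - 2)*0 = -22*((2*2*1 - 3) - 2)*0 = -22*((4 - 3) - 2)*0 = -22*(1 - 2)*0 = -22*(-1)*0 = 22*0 = 0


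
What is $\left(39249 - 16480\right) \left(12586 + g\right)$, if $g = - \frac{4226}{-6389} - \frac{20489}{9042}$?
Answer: $\frac{16552885295673691}{57769338} \approx 2.8653 \cdot 10^{8}$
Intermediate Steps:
$g = - \frac{92692729}{57769338}$ ($g = \left(-4226\right) \left(- \frac{1}{6389}\right) - \frac{20489}{9042} = \frac{4226}{6389} - \frac{20489}{9042} = - \frac{92692729}{57769338} \approx -1.6045$)
$\left(39249 - 16480\right) \left(12586 + g\right) = \left(39249 - 16480\right) \left(12586 - \frac{92692729}{57769338}\right) = 22769 \cdot \frac{726992195339}{57769338} = \frac{16552885295673691}{57769338}$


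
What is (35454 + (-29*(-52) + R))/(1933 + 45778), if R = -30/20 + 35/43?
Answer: 3178673/4103146 ≈ 0.77469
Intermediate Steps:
R = -59/86 (R = -30*1/20 + 35*(1/43) = -3/2 + 35/43 = -59/86 ≈ -0.68605)
(35454 + (-29*(-52) + R))/(1933 + 45778) = (35454 + (-29*(-52) - 59/86))/(1933 + 45778) = (35454 + (1508 - 59/86))/47711 = (35454 + 129629/86)*(1/47711) = (3178673/86)*(1/47711) = 3178673/4103146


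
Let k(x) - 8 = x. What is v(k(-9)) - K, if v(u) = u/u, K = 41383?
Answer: -41382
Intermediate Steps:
k(x) = 8 + x
v(u) = 1
v(k(-9)) - K = 1 - 1*41383 = 1 - 41383 = -41382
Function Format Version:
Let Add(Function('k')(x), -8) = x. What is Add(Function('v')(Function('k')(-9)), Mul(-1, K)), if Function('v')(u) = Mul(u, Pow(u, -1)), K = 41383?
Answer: -41382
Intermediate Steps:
Function('k')(x) = Add(8, x)
Function('v')(u) = 1
Add(Function('v')(Function('k')(-9)), Mul(-1, K)) = Add(1, Mul(-1, 41383)) = Add(1, -41383) = -41382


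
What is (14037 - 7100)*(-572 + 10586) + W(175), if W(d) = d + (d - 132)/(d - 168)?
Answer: 486271094/7 ≈ 6.9467e+7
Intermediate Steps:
W(d) = d + (-132 + d)/(-168 + d)
(14037 - 7100)*(-572 + 10586) + W(175) = (14037 - 7100)*(-572 + 10586) + (-132 + 175² - 167*175)/(-168 + 175) = 6937*10014 + (-132 + 30625 - 29225)/7 = 69467118 + (⅐)*1268 = 69467118 + 1268/7 = 486271094/7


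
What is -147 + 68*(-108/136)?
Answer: -201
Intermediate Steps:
-147 + 68*(-108/136) = -147 + 68*(-108*1/136) = -147 + 68*(-27/34) = -147 - 54 = -201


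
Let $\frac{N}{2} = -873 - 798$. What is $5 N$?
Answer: $-16710$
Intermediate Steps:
$N = -3342$ ($N = 2 \left(-873 - 798\right) = 2 \left(-1671\right) = -3342$)
$5 N = 5 \left(-3342\right) = -16710$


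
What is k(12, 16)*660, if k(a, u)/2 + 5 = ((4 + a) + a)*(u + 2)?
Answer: 658680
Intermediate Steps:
k(a, u) = -10 + 2*(2 + u)*(4 + 2*a) (k(a, u) = -10 + 2*(((4 + a) + a)*(u + 2)) = -10 + 2*((4 + 2*a)*(2 + u)) = -10 + 2*((2 + u)*(4 + 2*a)) = -10 + 2*(2 + u)*(4 + 2*a))
k(12, 16)*660 = (6 + 8*12 + 8*16 + 4*12*16)*660 = (6 + 96 + 128 + 768)*660 = 998*660 = 658680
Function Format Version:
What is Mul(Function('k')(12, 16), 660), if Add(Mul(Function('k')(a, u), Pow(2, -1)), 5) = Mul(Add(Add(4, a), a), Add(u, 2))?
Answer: 658680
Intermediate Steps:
Function('k')(a, u) = Add(-10, Mul(2, Add(2, u), Add(4, Mul(2, a)))) (Function('k')(a, u) = Add(-10, Mul(2, Mul(Add(Add(4, a), a), Add(u, 2)))) = Add(-10, Mul(2, Mul(Add(4, Mul(2, a)), Add(2, u)))) = Add(-10, Mul(2, Mul(Add(2, u), Add(4, Mul(2, a))))) = Add(-10, Mul(2, Add(2, u), Add(4, Mul(2, a)))))
Mul(Function('k')(12, 16), 660) = Mul(Add(6, Mul(8, 12), Mul(8, 16), Mul(4, 12, 16)), 660) = Mul(Add(6, 96, 128, 768), 660) = Mul(998, 660) = 658680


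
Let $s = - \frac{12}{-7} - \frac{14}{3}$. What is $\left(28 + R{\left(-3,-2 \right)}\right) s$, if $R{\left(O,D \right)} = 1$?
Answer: $- \frac{1798}{21} \approx -85.619$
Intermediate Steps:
$s = - \frac{62}{21}$ ($s = \left(-12\right) \left(- \frac{1}{7}\right) - \frac{14}{3} = \frac{12}{7} - \frac{14}{3} = - \frac{62}{21} \approx -2.9524$)
$\left(28 + R{\left(-3,-2 \right)}\right) s = \left(28 + 1\right) \left(- \frac{62}{21}\right) = 29 \left(- \frac{62}{21}\right) = - \frac{1798}{21}$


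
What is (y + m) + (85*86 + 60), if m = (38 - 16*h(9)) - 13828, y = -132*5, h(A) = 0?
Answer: -7080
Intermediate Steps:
y = -660
m = -13790 (m = (38 - 16*0) - 13828 = (38 + 0) - 13828 = 38 - 13828 = -13790)
(y + m) + (85*86 + 60) = (-660 - 13790) + (85*86 + 60) = -14450 + (7310 + 60) = -14450 + 7370 = -7080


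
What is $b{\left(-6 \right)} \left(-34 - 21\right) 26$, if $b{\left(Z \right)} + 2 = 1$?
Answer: $1430$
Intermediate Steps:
$b{\left(Z \right)} = -1$ ($b{\left(Z \right)} = -2 + 1 = -1$)
$b{\left(-6 \right)} \left(-34 - 21\right) 26 = - \left(-34 - 21\right) 26 = - \left(-55\right) 26 = \left(-1\right) \left(-1430\right) = 1430$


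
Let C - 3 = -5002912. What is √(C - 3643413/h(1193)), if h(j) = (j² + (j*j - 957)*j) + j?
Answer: I*√14428124837662963028492410/1698218798 ≈ 2236.7*I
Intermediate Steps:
h(j) = j + j² + j*(-957 + j²) (h(j) = (j² + (j² - 957)*j) + j = (j² + (-957 + j²)*j) + j = (j² + j*(-957 + j²)) + j = j + j² + j*(-957 + j²))
C = -5002909 (C = 3 - 5002912 = -5002909)
√(C - 3643413/h(1193)) = √(-5002909 - 3643413*1/(1193*(-956 + 1193 + 1193²))) = √(-5002909 - 3643413*1/(1193*(-956 + 1193 + 1423249))) = √(-5002909 - 3643413/(1193*1423486)) = √(-5002909 - 3643413/1698218798) = √(-8496034112126795/1698218798) = I*√14428124837662963028492410/1698218798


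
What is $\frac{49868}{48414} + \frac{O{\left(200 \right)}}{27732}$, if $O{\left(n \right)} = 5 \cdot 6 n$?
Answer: $\frac{69725974}{55942377} \approx 1.2464$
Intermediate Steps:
$O{\left(n \right)} = 30 n$
$\frac{49868}{48414} + \frac{O{\left(200 \right)}}{27732} = \frac{49868}{48414} + \frac{30 \cdot 200}{27732} = 49868 \cdot \frac{1}{48414} + 6000 \cdot \frac{1}{27732} = \frac{24934}{24207} + \frac{500}{2311} = \frac{69725974}{55942377}$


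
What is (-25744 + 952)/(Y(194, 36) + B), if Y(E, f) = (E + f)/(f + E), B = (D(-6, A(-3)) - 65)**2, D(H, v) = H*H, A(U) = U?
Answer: -12396/421 ≈ -29.444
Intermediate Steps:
D(H, v) = H**2
B = 841 (B = ((-6)**2 - 65)**2 = (36 - 65)**2 = (-29)**2 = 841)
Y(E, f) = 1 (Y(E, f) = (E + f)/(E + f) = 1)
(-25744 + 952)/(Y(194, 36) + B) = (-25744 + 952)/(1 + 841) = -24792/842 = -24792*1/842 = -12396/421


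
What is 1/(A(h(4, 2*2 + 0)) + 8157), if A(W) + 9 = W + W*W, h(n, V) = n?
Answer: 1/8168 ≈ 0.00012243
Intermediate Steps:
A(W) = -9 + W + W**2 (A(W) = -9 + (W + W*W) = -9 + (W + W**2) = -9 + W + W**2)
1/(A(h(4, 2*2 + 0)) + 8157) = 1/((-9 + 4 + 4**2) + 8157) = 1/((-9 + 4 + 16) + 8157) = 1/(11 + 8157) = 1/8168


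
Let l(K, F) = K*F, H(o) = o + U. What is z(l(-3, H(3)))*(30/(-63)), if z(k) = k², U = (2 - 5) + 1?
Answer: -30/7 ≈ -4.2857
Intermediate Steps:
U = -2 (U = -3 + 1 = -2)
H(o) = -2 + o (H(o) = o - 2 = -2 + o)
l(K, F) = F*K
z(l(-3, H(3)))*(30/(-63)) = ((-2 + 3)*(-3))²*(30/(-63)) = (1*(-3))²*(30*(-1/63)) = (-3)²*(-10/21) = 9*(-10/21) = -30/7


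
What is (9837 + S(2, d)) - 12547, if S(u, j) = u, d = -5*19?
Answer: -2708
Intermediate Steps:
d = -95
(9837 + S(2, d)) - 12547 = (9837 + 2) - 12547 = 9839 - 12547 = -2708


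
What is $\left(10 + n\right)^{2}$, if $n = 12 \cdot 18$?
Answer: $51076$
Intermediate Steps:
$n = 216$
$\left(10 + n\right)^{2} = \left(10 + 216\right)^{2} = 226^{2} = 51076$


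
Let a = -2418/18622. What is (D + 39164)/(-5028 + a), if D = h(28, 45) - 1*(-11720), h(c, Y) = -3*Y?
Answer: -472523939/46816917 ≈ -10.093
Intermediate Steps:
D = 11585 (D = -3*45 - 1*(-11720) = -135 + 11720 = 11585)
a = -1209/9311 (a = -2418*1/18622 = -1209/9311 ≈ -0.12985)
(D + 39164)/(-5028 + a) = (11585 + 39164)/(-5028 - 1209/9311) = 50749/(-46816917/9311) = 50749*(-9311/46816917) = -472523939/46816917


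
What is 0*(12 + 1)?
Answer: 0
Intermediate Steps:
0*(12 + 1) = 0*13 = 0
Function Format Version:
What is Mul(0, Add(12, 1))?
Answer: 0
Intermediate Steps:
Mul(0, Add(12, 1)) = Mul(0, 13) = 0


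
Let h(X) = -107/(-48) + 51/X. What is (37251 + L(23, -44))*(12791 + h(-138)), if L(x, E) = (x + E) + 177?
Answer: 176103639673/368 ≈ 4.7854e+8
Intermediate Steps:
L(x, E) = 177 + E + x (L(x, E) = (E + x) + 177 = 177 + E + x)
h(X) = 107/48 + 51/X (h(X) = -107*(-1/48) + 51/X = 107/48 + 51/X)
(37251 + L(23, -44))*(12791 + h(-138)) = (37251 + (177 - 44 + 23))*(12791 + (107/48 + 51/(-138))) = (37251 + 156)*(12791 + (107/48 + 51*(-1/138))) = 37407*(12791 + (107/48 - 17/46)) = 37407*(12791 + 2053/1104) = 37407*(14123317/1104) = 176103639673/368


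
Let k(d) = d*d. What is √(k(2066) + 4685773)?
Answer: √8954129 ≈ 2992.3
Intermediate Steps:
k(d) = d²
√(k(2066) + 4685773) = √(2066² + 4685773) = √(4268356 + 4685773) = √8954129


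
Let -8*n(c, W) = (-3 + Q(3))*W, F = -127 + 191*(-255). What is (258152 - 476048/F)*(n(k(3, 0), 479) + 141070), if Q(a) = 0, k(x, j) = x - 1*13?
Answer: 890335548681029/24416 ≈ 3.6465e+10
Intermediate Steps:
k(x, j) = -13 + x (k(x, j) = x - 13 = -13 + x)
F = -48832 (F = -127 - 48705 = -48832)
n(c, W) = 3*W/8 (n(c, W) = -(-3 + 0)*W/8 = -(-3)*W/8 = 3*W/8)
(258152 - 476048/F)*(n(k(3, 0), 479) + 141070) = (258152 - 476048/(-48832))*((3/8)*479 + 141070) = (258152 - 476048*(-1/48832))*(1437/8 + 141070) = (258152 + 29753/3052)*(1129997/8) = (787909657/3052)*(1129997/8) = 890335548681029/24416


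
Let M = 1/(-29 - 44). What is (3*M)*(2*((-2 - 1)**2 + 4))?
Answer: -78/73 ≈ -1.0685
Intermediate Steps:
M = -1/73 (M = 1/(-73) = -1/73 ≈ -0.013699)
(3*M)*(2*((-2 - 1)**2 + 4)) = (3*(-1/73))*(2*((-2 - 1)**2 + 4)) = -6*((-3)**2 + 4)/73 = -6*(9 + 4)/73 = -6*13/73 = -3/73*26 = -78/73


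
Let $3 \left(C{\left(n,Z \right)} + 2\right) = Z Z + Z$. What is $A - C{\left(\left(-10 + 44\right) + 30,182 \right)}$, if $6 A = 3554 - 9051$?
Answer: $- \frac{72097}{6} \approx -12016.0$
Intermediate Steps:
$C{\left(n,Z \right)} = -2 + \frac{Z}{3} + \frac{Z^{2}}{3}$ ($C{\left(n,Z \right)} = -2 + \frac{Z Z + Z}{3} = -2 + \frac{Z^{2} + Z}{3} = -2 + \frac{Z + Z^{2}}{3} = -2 + \left(\frac{Z}{3} + \frac{Z^{2}}{3}\right) = -2 + \frac{Z}{3} + \frac{Z^{2}}{3}$)
$A = - \frac{5497}{6}$ ($A = \frac{3554 - 9051}{6} = \frac{1}{6} \left(-5497\right) = - \frac{5497}{6} \approx -916.17$)
$A - C{\left(\left(-10 + 44\right) + 30,182 \right)} = - \frac{5497}{6} - \left(-2 + \frac{1}{3} \cdot 182 + \frac{182^{2}}{3}\right) = - \frac{5497}{6} - \left(-2 + \frac{182}{3} + \frac{1}{3} \cdot 33124\right) = - \frac{5497}{6} - \left(-2 + \frac{182}{3} + \frac{33124}{3}\right) = - \frac{5497}{6} - 11100 = - \frac{72097}{6}$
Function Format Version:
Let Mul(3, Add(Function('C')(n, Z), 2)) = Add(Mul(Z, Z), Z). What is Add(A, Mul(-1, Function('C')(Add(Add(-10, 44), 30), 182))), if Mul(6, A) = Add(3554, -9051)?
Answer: Rational(-72097, 6) ≈ -12016.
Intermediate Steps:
Function('C')(n, Z) = Add(-2, Mul(Rational(1, 3), Z), Mul(Rational(1, 3), Pow(Z, 2))) (Function('C')(n, Z) = Add(-2, Mul(Rational(1, 3), Add(Mul(Z, Z), Z))) = Add(-2, Mul(Rational(1, 3), Add(Pow(Z, 2), Z))) = Add(-2, Mul(Rational(1, 3), Add(Z, Pow(Z, 2)))) = Add(-2, Add(Mul(Rational(1, 3), Z), Mul(Rational(1, 3), Pow(Z, 2)))) = Add(-2, Mul(Rational(1, 3), Z), Mul(Rational(1, 3), Pow(Z, 2))))
A = Rational(-5497, 6) (A = Mul(Rational(1, 6), Add(3554, -9051)) = Mul(Rational(1, 6), -5497) = Rational(-5497, 6) ≈ -916.17)
Add(A, Mul(-1, Function('C')(Add(Add(-10, 44), 30), 182))) = Add(Rational(-5497, 6), Mul(-1, Add(-2, Mul(Rational(1, 3), 182), Mul(Rational(1, 3), Pow(182, 2))))) = Add(Rational(-5497, 6), Mul(-1, Add(-2, Rational(182, 3), Mul(Rational(1, 3), 33124)))) = Add(Rational(-5497, 6), Mul(-1, Add(-2, Rational(182, 3), Rational(33124, 3)))) = Add(Rational(-5497, 6), Mul(-1, 11100)) = Add(Rational(-5497, 6), -11100) = Rational(-72097, 6)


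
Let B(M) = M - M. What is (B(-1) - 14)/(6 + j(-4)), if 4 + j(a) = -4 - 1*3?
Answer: 14/5 ≈ 2.8000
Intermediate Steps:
j(a) = -11 (j(a) = -4 + (-4 - 1*3) = -4 + (-4 - 3) = -4 - 7 = -11)
B(M) = 0
(B(-1) - 14)/(6 + j(-4)) = (0 - 14)/(6 - 11) = -14/(-5) = -1/5*(-14) = 14/5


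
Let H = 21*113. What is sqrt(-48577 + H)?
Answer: 2*I*sqrt(11551) ≈ 214.95*I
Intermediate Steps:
H = 2373
sqrt(-48577 + H) = sqrt(-48577 + 2373) = sqrt(-46204) = 2*I*sqrt(11551)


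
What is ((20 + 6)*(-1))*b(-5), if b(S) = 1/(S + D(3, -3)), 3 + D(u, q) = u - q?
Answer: 13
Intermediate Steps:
D(u, q) = -3 + u - q (D(u, q) = -3 + (u - q) = -3 + u - q)
b(S) = 1/(3 + S) (b(S) = 1/(S + (-3 + 3 - 1*(-3))) = 1/(S + (-3 + 3 + 3)) = 1/(S + 3) = 1/(3 + S))
((20 + 6)*(-1))*b(-5) = ((20 + 6)*(-1))/(3 - 5) = (26*(-1))/(-2) = -26*(-½) = 13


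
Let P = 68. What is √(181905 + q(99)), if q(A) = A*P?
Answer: √188637 ≈ 434.32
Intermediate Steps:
q(A) = 68*A (q(A) = A*68 = 68*A)
√(181905 + q(99)) = √(181905 + 68*99) = √(181905 + 6732) = √188637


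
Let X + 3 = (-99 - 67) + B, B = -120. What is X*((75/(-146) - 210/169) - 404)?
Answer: 2893361359/24674 ≈ 1.1726e+5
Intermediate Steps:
X = -289 (X = -3 + ((-99 - 67) - 120) = -3 + (-166 - 120) = -3 - 286 = -289)
X*((75/(-146) - 210/169) - 404) = -289*((75/(-146) - 210/169) - 404) = -289*((75*(-1/146) - 210*1/169) - 404) = -289*((-75/146 - 210/169) - 404) = -289*(-43335/24674 - 404) = -289*(-10011631/24674) = 2893361359/24674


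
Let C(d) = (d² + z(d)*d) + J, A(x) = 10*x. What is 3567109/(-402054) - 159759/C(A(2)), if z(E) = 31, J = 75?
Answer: -22712576447/146749710 ≈ -154.77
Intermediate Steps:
C(d) = 75 + d² + 31*d (C(d) = (d² + 31*d) + 75 = 75 + d² + 31*d)
3567109/(-402054) - 159759/C(A(2)) = 3567109/(-402054) - 159759/(75 + (10*2)² + 31*(10*2)) = 3567109*(-1/402054) - 159759/(75 + 20² + 31*20) = -3567109/402054 - 159759/(75 + 400 + 620) = -3567109/402054 - 159759/1095 = -3567109/402054 - 159759*1/1095 = -3567109/402054 - 53253/365 = -22712576447/146749710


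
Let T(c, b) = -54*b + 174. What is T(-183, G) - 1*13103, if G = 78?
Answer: -17141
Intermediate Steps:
T(c, b) = 174 - 54*b
T(-183, G) - 1*13103 = (174 - 54*78) - 1*13103 = (174 - 4212) - 13103 = -4038 - 13103 = -17141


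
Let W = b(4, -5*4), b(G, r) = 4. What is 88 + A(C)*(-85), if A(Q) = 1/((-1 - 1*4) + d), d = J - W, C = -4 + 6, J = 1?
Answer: 789/8 ≈ 98.625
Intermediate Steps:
W = 4
C = 2
d = -3 (d = 1 - 1*4 = 1 - 4 = -3)
A(Q) = -⅛ (A(Q) = 1/((-1 - 1*4) - 3) = 1/((-1 - 4) - 3) = 1/(-5 - 3) = 1/(-8) = -⅛)
88 + A(C)*(-85) = 88 - ⅛*(-85) = 88 + 85/8 = 789/8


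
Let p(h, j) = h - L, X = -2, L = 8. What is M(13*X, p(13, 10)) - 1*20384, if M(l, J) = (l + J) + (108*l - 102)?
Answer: -23315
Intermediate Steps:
p(h, j) = -8 + h (p(h, j) = h - 1*8 = h - 8 = -8 + h)
M(l, J) = -102 + J + 109*l (M(l, J) = (J + l) + (-102 + 108*l) = -102 + J + 109*l)
M(13*X, p(13, 10)) - 1*20384 = (-102 + (-8 + 13) + 109*(13*(-2))) - 1*20384 = (-102 + 5 + 109*(-26)) - 20384 = (-102 + 5 - 2834) - 20384 = -2931 - 20384 = -23315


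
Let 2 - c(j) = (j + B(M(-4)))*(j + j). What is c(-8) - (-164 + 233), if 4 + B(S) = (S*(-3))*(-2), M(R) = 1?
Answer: -163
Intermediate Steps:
B(S) = -4 + 6*S (B(S) = -4 + (S*(-3))*(-2) = -4 - 3*S*(-2) = -4 + 6*S)
c(j) = 2 - 2*j*(2 + j) (c(j) = 2 - (j + (-4 + 6*1))*(j + j) = 2 - (j + (-4 + 6))*2*j = 2 - (j + 2)*2*j = 2 - (2 + j)*2*j = 2 - 2*j*(2 + j))
c(-8) - (-164 + 233) = (2 - 4*(-8) - 2*(-8)**2) - (-164 + 233) = (2 + 32 - 2*64) - 1*69 = (2 + 32 - 128) - 69 = -94 - 69 = -163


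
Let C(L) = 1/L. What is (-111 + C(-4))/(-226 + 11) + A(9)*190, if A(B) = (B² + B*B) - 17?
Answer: 4738689/172 ≈ 27551.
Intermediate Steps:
A(B) = -17 + 2*B² (A(B) = (B² + B²) - 17 = 2*B² - 17 = -17 + 2*B²)
(-111 + C(-4))/(-226 + 11) + A(9)*190 = (-111 + 1/(-4))/(-226 + 11) + (-17 + 2*9²)*190 = (-111 - ¼)/(-215) + (-17 + 2*81)*190 = -445/4*(-1/215) + (-17 + 162)*190 = 89/172 + 145*190 = 89/172 + 27550 = 4738689/172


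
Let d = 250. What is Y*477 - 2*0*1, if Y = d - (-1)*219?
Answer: 223713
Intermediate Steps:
Y = 469 (Y = 250 - (-1)*219 = 250 - 1*(-219) = 250 + 219 = 469)
Y*477 - 2*0*1 = 469*477 - 2*0*1 = 223713 + 0*1 = 223713 + 0 = 223713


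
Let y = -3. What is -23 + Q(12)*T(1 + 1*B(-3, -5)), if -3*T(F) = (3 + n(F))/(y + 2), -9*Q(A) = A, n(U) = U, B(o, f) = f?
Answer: -203/9 ≈ -22.556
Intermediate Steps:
Q(A) = -A/9
T(F) = 1 + F/3 (T(F) = -(3 + F)/(3*(-3 + 2)) = -(3 + F)/(3*(-1)) = -(3 + F)*(-1)/3 = -(-3 - F)/3 = 1 + F/3)
-23 + Q(12)*T(1 + 1*B(-3, -5)) = -23 + (-⅑*12)*(1 + (1 + 1*(-5))/3) = -23 - 4*(1 + (1 - 5)/3)/3 = -23 - 4*(1 + (⅓)*(-4))/3 = -23 - 4*(1 - 4/3)/3 = -23 - 4/3*(-⅓) = -23 + 4/9 = -203/9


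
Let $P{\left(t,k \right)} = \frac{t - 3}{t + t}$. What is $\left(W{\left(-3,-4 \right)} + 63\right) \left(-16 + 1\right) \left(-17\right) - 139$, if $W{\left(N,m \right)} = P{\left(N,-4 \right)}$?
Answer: $16181$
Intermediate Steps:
$P{\left(t,k \right)} = \frac{-3 + t}{2 t}$
$W{\left(N,m \right)} = \frac{-3 + N}{2 N}$
$\left(W{\left(-3,-4 \right)} + 63\right) \left(-16 + 1\right) \left(-17\right) - 139 = \left(\frac{-3 - 3}{2 \left(-3\right)} + 63\right) \left(-16 + 1\right) \left(-17\right) - 139 = \left(\frac{1}{2} \left(- \frac{1}{3}\right) \left(-6\right) + 63\right) \left(-15\right) \left(-17\right) - 139 = \left(1 + 63\right) \left(-15\right) \left(-17\right) - 139 = 64 \left(-15\right) \left(-17\right) - 139 = \left(-960\right) \left(-17\right) - 139 = 16320 - 139 = 16181$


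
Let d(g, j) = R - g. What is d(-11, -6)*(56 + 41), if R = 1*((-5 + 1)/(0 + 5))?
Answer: 4947/5 ≈ 989.40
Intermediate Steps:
R = -⅘ (R = 1*(-4/5) = 1*(-4*⅕) = 1*(-⅘) = -⅘ ≈ -0.80000)
d(g, j) = -⅘ - g
d(-11, -6)*(56 + 41) = (-⅘ - 1*(-11))*(56 + 41) = (-⅘ + 11)*97 = (51/5)*97 = 4947/5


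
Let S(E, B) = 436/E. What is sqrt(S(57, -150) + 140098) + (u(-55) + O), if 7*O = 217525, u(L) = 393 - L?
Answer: 31523 + sqrt(455203254)/57 ≈ 31897.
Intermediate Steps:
O = 31075 (O = (1/7)*217525 = 31075)
sqrt(S(57, -150) + 140098) + (u(-55) + O) = sqrt(436/57 + 140098) + ((393 - 1*(-55)) + 31075) = sqrt(436*(1/57) + 140098) + ((393 + 55) + 31075) = sqrt(436/57 + 140098) + (448 + 31075) = sqrt(7986022/57) + 31523 = sqrt(455203254)/57 + 31523 = 31523 + sqrt(455203254)/57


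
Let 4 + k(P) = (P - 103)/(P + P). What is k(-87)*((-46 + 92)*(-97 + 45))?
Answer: 605176/87 ≈ 6956.0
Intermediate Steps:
k(P) = -4 + (-103 + P)/(2*P) (k(P) = -4 + (P - 103)/(P + P) = -4 + (-103 + P)/((2*P)) = -4 + (-103 + P)*(1/(2*P)) = -4 + (-103 + P)/(2*P))
k(-87)*((-46 + 92)*(-97 + 45)) = ((½)*(-103 - 7*(-87))/(-87))*((-46 + 92)*(-97 + 45)) = ((½)*(-1/87)*(-103 + 609))*(46*(-52)) = ((½)*(-1/87)*506)*(-2392) = -253/87*(-2392) = 605176/87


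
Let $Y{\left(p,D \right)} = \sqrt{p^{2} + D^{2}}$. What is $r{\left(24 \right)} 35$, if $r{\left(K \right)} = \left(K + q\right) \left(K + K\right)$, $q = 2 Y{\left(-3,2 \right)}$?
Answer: $40320 + 3360 \sqrt{13} \approx 52435.0$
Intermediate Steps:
$Y{\left(p,D \right)} = \sqrt{D^{2} + p^{2}}$
$q = 2 \sqrt{13}$ ($q = 2 \sqrt{2^{2} + \left(-3\right)^{2}} = 2 \sqrt{4 + 9} = 2 \sqrt{13} \approx 7.2111$)
$r{\left(K \right)} = 2 K \left(K + 2 \sqrt{13}\right)$ ($r{\left(K \right)} = \left(K + 2 \sqrt{13}\right) \left(K + K\right) = \left(K + 2 \sqrt{13}\right) 2 K = 2 K \left(K + 2 \sqrt{13}\right)$)
$r{\left(24 \right)} 35 = 2 \cdot 24 \left(24 + 2 \sqrt{13}\right) 35 = \left(1152 + 96 \sqrt{13}\right) 35 = 40320 + 3360 \sqrt{13}$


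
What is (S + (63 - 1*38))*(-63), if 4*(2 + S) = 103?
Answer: -12285/4 ≈ -3071.3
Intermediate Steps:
S = 95/4 (S = -2 + (¼)*103 = -2 + 103/4 = 95/4 ≈ 23.750)
(S + (63 - 1*38))*(-63) = (95/4 + (63 - 1*38))*(-63) = (95/4 + (63 - 38))*(-63) = (95/4 + 25)*(-63) = (195/4)*(-63) = -12285/4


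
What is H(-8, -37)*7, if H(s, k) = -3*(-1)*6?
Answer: 126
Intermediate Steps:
H(s, k) = 18 (H(s, k) = 3*6 = 18)
H(-8, -37)*7 = 18*7 = 126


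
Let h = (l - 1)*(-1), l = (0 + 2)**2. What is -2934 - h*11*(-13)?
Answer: -3363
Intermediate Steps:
l = 4 (l = 2**2 = 4)
h = -3 (h = (4 - 1)*(-1) = 3*(-1) = -3)
-2934 - h*11*(-13) = -2934 - (-3*11)*(-13) = -2934 - (-33)*(-13) = -2934 - 1*429 = -2934 - 429 = -3363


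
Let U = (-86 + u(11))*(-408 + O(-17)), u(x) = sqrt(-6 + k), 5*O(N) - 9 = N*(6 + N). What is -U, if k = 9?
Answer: -158584/5 + 1844*sqrt(3)/5 ≈ -31078.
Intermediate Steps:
O(N) = 9/5 + N*(6 + N)/5 (O(N) = 9/5 + (N*(6 + N))/5 = 9/5 + N*(6 + N)/5)
u(x) = sqrt(3) (u(x) = sqrt(-6 + 9) = sqrt(3))
U = 158584/5 - 1844*sqrt(3)/5 (U = (-86 + sqrt(3))*(-408 + (9/5 + (1/5)*(-17)**2 + (6/5)*(-17))) = (-86 + sqrt(3))*(-408 + (9/5 + (1/5)*289 - 102/5)) = (-86 + sqrt(3))*(-408 + (9/5 + 289/5 - 102/5)) = (-86 + sqrt(3))*(-408 + 196/5) = (-86 + sqrt(3))*(-1844/5) = 158584/5 - 1844*sqrt(3)/5 ≈ 31078.)
-U = -(158584/5 - 1844*sqrt(3)/5) = -158584/5 + 1844*sqrt(3)/5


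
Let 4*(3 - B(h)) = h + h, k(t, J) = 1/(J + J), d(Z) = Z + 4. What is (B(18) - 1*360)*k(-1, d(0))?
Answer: -183/4 ≈ -45.750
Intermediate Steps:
d(Z) = 4 + Z
k(t, J) = 1/(2*J)
B(h) = 3 - h/2 (B(h) = 3 - (h + h)/4 = 3 - h/2)
(B(18) - 1*360)*k(-1, d(0)) = ((3 - ½*18) - 1*360)*(1/(2*(4 + 0))) = ((3 - 9) - 360)*((½)/4) = (-6 - 360)*((½)*(¼)) = -366*⅛ = -183/4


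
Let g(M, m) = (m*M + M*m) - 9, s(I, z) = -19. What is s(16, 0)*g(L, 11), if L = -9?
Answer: 3933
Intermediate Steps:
g(M, m) = -9 + 2*M*m (g(M, m) = (M*m + M*m) - 9 = 2*M*m - 9 = -9 + 2*M*m)
s(16, 0)*g(L, 11) = -19*(-9 + 2*(-9)*11) = -19*(-9 - 198) = -19*(-207) = 3933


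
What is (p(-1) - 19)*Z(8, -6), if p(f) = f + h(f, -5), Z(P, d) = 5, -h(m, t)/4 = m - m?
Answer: -100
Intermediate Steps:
h(m, t) = 0 (h(m, t) = -4*(m - m) = -4*0 = 0)
p(f) = f (p(f) = f + 0 = f)
(p(-1) - 19)*Z(8, -6) = (-1 - 19)*5 = -20*5 = -100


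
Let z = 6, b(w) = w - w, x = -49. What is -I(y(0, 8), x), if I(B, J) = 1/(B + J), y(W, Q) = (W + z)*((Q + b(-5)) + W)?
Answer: 1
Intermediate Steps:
b(w) = 0
y(W, Q) = (6 + W)*(Q + W) (y(W, Q) = (W + 6)*((Q + 0) + W) = (6 + W)*(Q + W))
-I(y(0, 8), x) = -1/((0**2 + 6*8 + 6*0 + 8*0) - 49) = -1/((0 + 48 + 0 + 0) - 49) = -1/(48 - 49) = -1/(-1) = -1*(-1) = 1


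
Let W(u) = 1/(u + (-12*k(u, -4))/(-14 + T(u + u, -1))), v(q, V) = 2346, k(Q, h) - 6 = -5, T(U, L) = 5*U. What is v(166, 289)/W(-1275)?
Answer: -9544752612/3191 ≈ -2.9911e+6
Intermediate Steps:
k(Q, h) = 1 (k(Q, h) = 6 - 5 = 1)
W(u) = 1/(u - 12/(-14 + 10*u)) (W(u) = 1/(u + (-12*1)/(-14 + 5*(u + u))) = 1/(u - 12/(-14 + 5*(2*u))) = 1/(u - 12/(-14 + 10*u)))
v(166, 289)/W(-1275) = 2346/(((7 - 5*(-1275))/(6 - 5*(-1275)² + 7*(-1275)))) = 2346/(((7 + 6375)/(6 - 5*1625625 - 8925))) = 2346/((6382/(6 - 8128125 - 8925))) = 2346/((6382/(-8137044))) = 2346/((-1/8137044*6382)) = 2346/(-3191/4068522) = 2346*(-4068522/3191) = -9544752612/3191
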